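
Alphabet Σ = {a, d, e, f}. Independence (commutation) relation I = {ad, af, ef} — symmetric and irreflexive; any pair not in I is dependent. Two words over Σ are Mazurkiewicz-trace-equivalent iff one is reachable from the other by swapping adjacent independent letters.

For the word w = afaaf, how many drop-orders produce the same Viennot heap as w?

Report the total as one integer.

0(a) covers ∅
1(f) covers ∅
2(a) covers 0:a
3(a) covers 2:a
4(f) covers 1:f
floor of heap: 0:a, 1:f
completions by unplaced set U, small U first (add the entries for U minus each lowest piece of U):
  |U|=1: {3}:1  {4}:1
  |U|=2: {1,4}:1  {2,3}:1  {3,4}:2
  |U|=3: {0,2,3}:1  {1,3,4}:3  {2,3,4}:3
  start at 0(a): 6
  start at 1(f): 4
sum over floor = 10

10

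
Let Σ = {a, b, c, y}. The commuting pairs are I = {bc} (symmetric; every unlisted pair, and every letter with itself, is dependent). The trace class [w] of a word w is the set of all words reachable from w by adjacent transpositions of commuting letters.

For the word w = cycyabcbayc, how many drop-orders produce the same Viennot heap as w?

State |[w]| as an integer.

3

#0=c has no predecessor
#1=y depends on [0:c]
#2=c depends on [1:y]
#3=y depends on [2:c]
#4=a depends on [3:y]
#5=b depends on [4:a]
#6=c depends on [4:a]
#7=b depends on [5:b]
#8=a depends on [6:c, 7:b]
#9=y depends on [8:a]
#10=c depends on [9:y]
sources: [0:c]
N(rest) = Σ N(rest − s) over sources s of rest; N(one piece) = 1:
  size 1 → [10]=1
  size 2 → [9,10]=1
  size 3 → [8,9,10]=1
  size 4 → [6,8,9,10]=1  [7,8,9,10]=1
  size 5 → [5,7,8,9,10]=1  [6,7,8,9,10]=2
  size 6 → [5,6,7,8,9,10]=3
  size 7 → [4,5,6,7,8,9,10]=3
  size 8 → [3,4,5,6,7,8,9,10]=3
  size 9 → [2,3,4,5,6,7,8,9,10]=3
  first=0(c) contributes 3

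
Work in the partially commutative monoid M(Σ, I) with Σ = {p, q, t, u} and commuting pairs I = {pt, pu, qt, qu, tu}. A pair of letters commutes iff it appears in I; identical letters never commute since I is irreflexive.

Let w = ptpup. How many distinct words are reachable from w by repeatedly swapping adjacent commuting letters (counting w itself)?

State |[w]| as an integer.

20

drop 0:p onto floor
drop 1:t onto floor
drop 2:p onto {0:p}
drop 3:u onto floor
drop 4:p onto {2:p}
ground layer = {0:p, 1:t, 3:u}
drop-orders for the pieces not yet dropped (sum over which currently-grounded one goes next):
  1 to go: {1} 1  {3} 1  {4} 1
  2 to go: {1,3} 2  {1,4} 2  {2,4} 1  {3,4} 2
  3 to go: {0,2,4} 1  {1,2,4} 3  {1,3,4} 6  {2,3,4} 3
  if 0:p drops first: 12 orders
  if 1:t drops first: 4 orders
  if 3:u drops first: 4 orders
heap linearizations: 20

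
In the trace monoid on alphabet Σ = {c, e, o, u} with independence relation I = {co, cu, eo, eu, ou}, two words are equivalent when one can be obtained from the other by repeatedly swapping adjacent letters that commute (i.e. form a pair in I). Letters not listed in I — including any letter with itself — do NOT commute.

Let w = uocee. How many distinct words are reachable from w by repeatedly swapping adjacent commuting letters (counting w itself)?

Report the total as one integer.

20

drop 0:u onto floor
drop 1:o onto floor
drop 2:c onto floor
drop 3:e onto {2:c}
drop 4:e onto {3:e}
ground layer = {0:u, 1:o, 2:c}
drop-orders for the pieces not yet dropped (sum over which currently-grounded one goes next):
  1 to go: {0} 1  {1} 1  {4} 1
  2 to go: {0,1} 2  {0,4} 2  {1,4} 2  {3,4} 1
  3 to go: {0,1,4} 6  {0,3,4} 3  {1,3,4} 3  {2,3,4} 1
  if 0:u drops first: 4 orders
  if 1:o drops first: 4 orders
  if 2:c drops first: 12 orders
heap linearizations: 20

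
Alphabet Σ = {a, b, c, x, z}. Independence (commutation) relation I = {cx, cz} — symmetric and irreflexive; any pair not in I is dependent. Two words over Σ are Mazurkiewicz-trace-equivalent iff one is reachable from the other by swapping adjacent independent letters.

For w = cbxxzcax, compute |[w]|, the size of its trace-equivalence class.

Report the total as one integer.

4

drop 0:c onto floor
drop 1:b onto {0:c}
drop 2:x onto {1:b}
drop 3:x onto {2:x}
drop 4:z onto {3:x}
drop 5:c onto {1:b}
drop 6:a onto {4:z, 5:c}
drop 7:x onto {6:a}
ground layer = {0:c}
drop-orders for the pieces not yet dropped (sum over which currently-grounded one goes next):
  1 to go: {7} 1
  2 to go: {6,7} 1
  3 to go: {4,6,7} 1  {5,6,7} 1
  4 to go: {3,4,6,7} 1  {4,5,6,7} 2
  5 to go: {2,3,4,6,7} 1  {3,4,5,6,7} 3
  6 to go: {2,3,4,5,6,7} 4
  if 0:c drops first: 4 orders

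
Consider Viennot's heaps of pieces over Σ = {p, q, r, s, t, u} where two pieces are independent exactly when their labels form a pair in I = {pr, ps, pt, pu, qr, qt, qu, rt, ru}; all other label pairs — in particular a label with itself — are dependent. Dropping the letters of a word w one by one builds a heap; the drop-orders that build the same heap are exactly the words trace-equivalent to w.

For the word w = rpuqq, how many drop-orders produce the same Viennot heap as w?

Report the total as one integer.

20

drop 0:r onto floor
drop 1:p onto floor
drop 2:u onto floor
drop 3:q onto {1:p}
drop 4:q onto {3:q}
ground layer = {0:r, 1:p, 2:u}
drop-orders for the pieces not yet dropped (sum over which currently-grounded one goes next):
  1 to go: {0} 1  {2} 1  {4} 1
  2 to go: {0,2} 2  {0,4} 2  {2,4} 2  {3,4} 1
  3 to go: {0,2,4} 6  {0,3,4} 3  {1,3,4} 1  {2,3,4} 3
  if 0:r drops first: 4 orders
  if 1:p drops first: 12 orders
  if 2:u drops first: 4 orders
heap linearizations: 20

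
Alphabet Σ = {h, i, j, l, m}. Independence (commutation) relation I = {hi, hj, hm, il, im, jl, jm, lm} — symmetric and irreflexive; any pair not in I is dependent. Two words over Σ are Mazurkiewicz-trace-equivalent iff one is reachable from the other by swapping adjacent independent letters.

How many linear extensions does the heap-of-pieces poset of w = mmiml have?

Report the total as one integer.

drop 0:m onto floor
drop 1:m onto {0:m}
drop 2:i onto floor
drop 3:m onto {1:m}
drop 4:l onto floor
ground layer = {0:m, 2:i, 4:l}
drop-orders for the pieces not yet dropped (sum over which currently-grounded one goes next):
  1 to go: {2} 1  {3} 1  {4} 1
  2 to go: {1,3} 1  {2,3} 2  {2,4} 2  {3,4} 2
  3 to go: {0,1,3} 1  {1,2,3} 3  {1,3,4} 3  {2,3,4} 6
  if 0:m drops first: 12 orders
  if 2:i drops first: 4 orders
  if 4:l drops first: 4 orders
heap linearizations: 20

20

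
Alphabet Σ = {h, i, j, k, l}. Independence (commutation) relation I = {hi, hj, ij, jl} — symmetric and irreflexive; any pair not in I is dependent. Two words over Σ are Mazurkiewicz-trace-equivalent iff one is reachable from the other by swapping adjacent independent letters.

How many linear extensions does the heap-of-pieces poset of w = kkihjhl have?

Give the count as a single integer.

piece 0:k — minimal
piece 1:k rests on {0:k}
piece 2:i rests on {1:k}
piece 3:h rests on {1:k}
piece 4:j rests on {1:k}
piece 5:h rests on {3:h}
piece 6:l rests on {2:i, 5:h}
minimal pieces: {0:k}
ways to finish when only these pieces remain (= sum over removing one remaining piece with nothing left below it):
  1 left: {4}→1  {6}→1
  2 left: {2,6}→1  {4,6}→2  {5,6}→1
  3 left: {2,4,6}→3  {2,5,6}→2  {3,5,6}→1  {4,5,6}→3
  4 left: {2,3,5,6}→3  {2,4,5,6}→8  {3,4,5,6}→4
  5 left: {2,3,4,5,6}→15
  placing 0:k first → 15 extensions

15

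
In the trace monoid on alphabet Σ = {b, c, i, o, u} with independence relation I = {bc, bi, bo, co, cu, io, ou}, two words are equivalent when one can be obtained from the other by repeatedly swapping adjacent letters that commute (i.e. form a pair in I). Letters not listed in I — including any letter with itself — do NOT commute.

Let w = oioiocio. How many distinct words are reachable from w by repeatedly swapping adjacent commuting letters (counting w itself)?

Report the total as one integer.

piece 0:o — minimal
piece 1:i — minimal
piece 2:o rests on {0:o}
piece 3:i rests on {1:i}
piece 4:o rests on {2:o}
piece 5:c rests on {3:i}
piece 6:i rests on {5:c}
piece 7:o rests on {4:o}
minimal pieces: {0:o, 1:i}
ways to finish when only these pieces remain (= sum over removing one remaining piece with nothing left below it):
  1 left: {6}→1  {7}→1
  2 left: {4,7}→1  {5,6}→1  {6,7}→2
  3 left: {2,4,7}→1  {3,5,6}→1  {4,6,7}→3  {5,6,7}→3
  4 left: {0,2,4,7}→1  {1,3,5,6}→1  {2,4,6,7}→4  {3,5,6,7}→4  {4,5,6,7}→6
  5 left: {0,2,4,6,7}→5  {1,3,5,6,7}→5  {2,4,5,6,7}→10  {3,4,5,6,7}→10
  6 left: {0,2,4,5,6,7}→15  {1,3,4,5,6,7}→15  {2,3,4,5,6,7}→20
  placing 0:o first → 35 extensions
  placing 1:i first → 35 extensions
total linear extensions = 70

70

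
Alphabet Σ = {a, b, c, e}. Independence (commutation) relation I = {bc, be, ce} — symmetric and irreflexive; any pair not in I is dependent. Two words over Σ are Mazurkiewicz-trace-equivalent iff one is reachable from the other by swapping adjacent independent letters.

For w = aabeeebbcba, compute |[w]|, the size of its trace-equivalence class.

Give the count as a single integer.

280

#0=a has no predecessor
#1=a depends on [0:a]
#2=b depends on [1:a]
#3=e depends on [1:a]
#4=e depends on [3:e]
#5=e depends on [4:e]
#6=b depends on [2:b]
#7=b depends on [6:b]
#8=c depends on [1:a]
#9=b depends on [7:b]
#10=a depends on [5:e, 8:c, 9:b]
sources: [0:a]
N(rest) = Σ N(rest − s) over sources s of rest; N(one piece) = 1:
  size 1 → [10]=1
  size 2 → [5,10]=1  [8,10]=1  [9,10]=1
  size 3 → [4,5,10]=1  [5,8,10]=2  [5,9,10]=2  [7,9,10]=1  [8,9,10]=2
  size 4 → [3,4,5,10]=1  [4,5,8,10]=3  [4,5,9,10]=3  [5,7,9,10]=3  [5,8,9,10]=6  [6,7,9,10]=1  [7,8,9,10]=3
  size 5 → [2,6,7,9,10]=1  [3,4,5,8,10]=4  [3,4,5,9,10]=4  [4,5,7,9,10]=6  [4,5,8,9,10]=12  [5,6,7,9,10]=4  [5,7,8,9,10]=12  [6,7,8,9,10]=4
  size 6 → [2,5,6,7,9,10]=5  [2,6,7,8,9,10]=5  [3,4,5,7,9,10]=10  [3,4,5,8,9,10]=20  [4,5,6,7,9,10]=10  [4,5,7,8,9,10]=30  [5,6,7,8,9,10]=20
  size 7 → [2,4,5,6,7,9,10]=15  [2,5,6,7,8,9,10]=30  [3,4,5,6,7,9,10]=20  [3,4,5,7,8,9,10]=60  [4,5,6,7,8,9,10]=60
  size 8 → [2,3,4,5,6,7,9,10]=35  [2,4,5,6,7,8,9,10]=105  [3,4,5,6,7,8,9,10]=140
  size 9 → [2,3,4,5,6,7,8,9,10]=280
  first=0(a) contributes 280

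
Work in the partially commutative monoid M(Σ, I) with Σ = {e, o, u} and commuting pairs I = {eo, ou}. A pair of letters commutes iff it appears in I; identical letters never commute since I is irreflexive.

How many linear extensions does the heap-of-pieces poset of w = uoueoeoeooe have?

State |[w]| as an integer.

462

piece 0:u — minimal
piece 1:o — minimal
piece 2:u rests on {0:u}
piece 3:e rests on {2:u}
piece 4:o rests on {1:o}
piece 5:e rests on {3:e}
piece 6:o rests on {4:o}
piece 7:e rests on {5:e}
piece 8:o rests on {6:o}
piece 9:o rests on {8:o}
piece 10:e rests on {7:e}
minimal pieces: {0:u, 1:o}
ways to finish when only these pieces remain (= sum over removing one remaining piece with nothing left below it):
  1 left: {9}→1  {10}→1
  2 left: {7,10}→1  {8,9}→1  {9,10}→2
  3 left: {5,7,10}→1  {6,8,9}→1  {7,9,10}→3  {8,9,10}→3
  4 left: {3,5,7,10}→1  {4,6,8,9}→1  {5,7,9,10}→4  {6,8,9,10}→4  {7,8,9,10}→6
  5 left: {1,4,6,8,9}→1  {2,3,5,7,10}→1  {3,5,7,9,10}→5  {4,6,8,9,10}→5  {5,7,8,9,10}→10  {6,7,8,9,10}→10
  6 left: {0,2,3,5,7,10}→1  {1,4,6,8,9,10}→6  {2,3,5,7,9,10}→6  {3,5,7,8,9,10}→15  {4,6,7,8,9,10}→15  {5,6,7,8,9,10}→20
  7 left: {0,2,3,5,7,9,10}→7  {1,4,6,7,8,9,10}→21  {2,3,5,7,8,9,10}→21  {3,5,6,7,8,9,10}→35  {4,5,6,7,8,9,10}→35
  8 left: {0,2,3,5,7,8,9,10}→28  {1,4,5,6,7,8,9,10}→56  {2,3,5,6,7,8,9,10}→56  {3,4,5,6,7,8,9,10}→70
  9 left: {0,2,3,5,6,7,8,9,10}→84  {1,3,4,5,6,7,8,9,10}→126  {2,3,4,5,6,7,8,9,10}→126
  placing 0:u first → 252 extensions
  placing 1:o first → 210 extensions
total linear extensions = 462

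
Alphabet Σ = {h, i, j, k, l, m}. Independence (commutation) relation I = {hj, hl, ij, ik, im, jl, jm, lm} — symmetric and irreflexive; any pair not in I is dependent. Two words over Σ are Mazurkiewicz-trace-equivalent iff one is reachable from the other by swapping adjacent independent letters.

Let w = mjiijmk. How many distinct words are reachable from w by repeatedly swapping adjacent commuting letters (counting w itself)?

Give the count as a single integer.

126

drop 0:m onto floor
drop 1:j onto floor
drop 2:i onto floor
drop 3:i onto {2:i}
drop 4:j onto {1:j}
drop 5:m onto {0:m}
drop 6:k onto {4:j, 5:m}
ground layer = {0:m, 1:j, 2:i}
drop-orders for the pieces not yet dropped (sum over which currently-grounded one goes next):
  1 to go: {3} 1  {6} 1
  2 to go: {2,3} 1  {3,6} 2  {4,6} 1  {5,6} 1
  3 to go: {0,5,6} 1  {1,4,6} 1  {2,3,6} 3  {3,4,6} 3  {3,5,6} 3  {4,5,6} 2
  4 to go: {0,3,5,6} 4  {0,4,5,6} 3  {1,3,4,6} 4  {1,4,5,6} 3  {2,3,4,6} 6  {2,3,5,6} 6  {3,4,5,6} 8
  5 to go: {0,1,4,5,6} 6  {0,2,3,5,6} 10  {0,3,4,5,6} 15  {1,2,3,4,6} 10  {1,3,4,5,6} 15  {2,3,4,5,6} 20
  if 0:m drops first: 45 orders
  if 1:j drops first: 45 orders
  if 2:i drops first: 36 orders
heap linearizations: 126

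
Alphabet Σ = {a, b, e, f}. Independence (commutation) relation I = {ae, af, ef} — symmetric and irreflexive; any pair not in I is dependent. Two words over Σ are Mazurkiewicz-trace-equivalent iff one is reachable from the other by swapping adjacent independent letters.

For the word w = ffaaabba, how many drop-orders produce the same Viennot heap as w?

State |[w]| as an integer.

#0=f has no predecessor
#1=f depends on [0:f]
#2=a has no predecessor
#3=a depends on [2:a]
#4=a depends on [3:a]
#5=b depends on [1:f, 4:a]
#6=b depends on [5:b]
#7=a depends on [6:b]
sources: [0:f, 2:a]
N(rest) = Σ N(rest − s) over sources s of rest; N(one piece) = 1:
  size 1 → [7]=1
  size 2 → [6,7]=1
  size 3 → [5,6,7]=1
  size 4 → [1,5,6,7]=1  [4,5,6,7]=1
  size 5 → [0,1,5,6,7]=1  [1,4,5,6,7]=2  [3,4,5,6,7]=1
  size 6 → [0,1,4,5,6,7]=3  [1,3,4,5,6,7]=3  [2,3,4,5,6,7]=1
  first=0(f) contributes 4
  first=2(a) contributes 6
|[w]| = 10

10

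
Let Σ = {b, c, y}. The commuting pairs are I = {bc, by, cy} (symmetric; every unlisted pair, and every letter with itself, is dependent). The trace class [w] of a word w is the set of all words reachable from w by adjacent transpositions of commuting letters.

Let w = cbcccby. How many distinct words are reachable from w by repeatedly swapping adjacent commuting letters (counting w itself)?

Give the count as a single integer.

105

drop 0:c onto floor
drop 1:b onto floor
drop 2:c onto {0:c}
drop 3:c onto {2:c}
drop 4:c onto {3:c}
drop 5:b onto {1:b}
drop 6:y onto floor
ground layer = {0:c, 1:b, 6:y}
drop-orders for the pieces not yet dropped (sum over which currently-grounded one goes next):
  1 to go: {4} 1  {5} 1  {6} 1
  2 to go: {1,5} 1  {3,4} 1  {4,5} 2  {4,6} 2  {5,6} 2
  3 to go: {1,4,5} 3  {1,5,6} 3  {2,3,4} 1  {3,4,5} 3  {3,4,6} 3  {4,5,6} 6
  4 to go: {0,2,3,4} 1  {1,3,4,5} 6  {1,4,5,6} 12  {2,3,4,5} 4  {2,3,4,6} 4  {3,4,5,6} 12
  5 to go: {0,2,3,4,5} 5  {0,2,3,4,6} 5  {1,2,3,4,5} 10  {1,3,4,5,6} 30  {2,3,4,5,6} 20
  if 0:c drops first: 60 orders
  if 1:b drops first: 30 orders
  if 6:y drops first: 15 orders
heap linearizations: 105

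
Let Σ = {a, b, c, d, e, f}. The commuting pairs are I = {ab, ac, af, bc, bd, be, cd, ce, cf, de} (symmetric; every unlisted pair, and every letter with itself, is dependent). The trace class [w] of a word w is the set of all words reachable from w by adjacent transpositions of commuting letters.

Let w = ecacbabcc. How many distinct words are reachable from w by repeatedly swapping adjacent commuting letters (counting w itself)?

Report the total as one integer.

0(e) covers ∅
1(c) covers ∅
2(a) covers 0:e
3(c) covers 1:c
4(b) covers ∅
5(a) covers 2:a
6(b) covers 4:b
7(c) covers 3:c
8(c) covers 7:c
floor of heap: 0:e, 1:c, 4:b
completions by unplaced set U, small U first (add the entries for U minus each lowest piece of U):
  |U|=1: {5}:1  {6}:1  {8}:1
  |U|=2: {2,5}:1  {4,6}:1  {5,6}:2  {5,8}:2  {6,8}:2  {7,8}:1
  |U|=3: {0,2,5}:1  {2,5,6}:3  {2,5,8}:3  {3,7,8}:1  {4,5,6}:3  {4,6,8}:3  {5,6,8}:6  {5,7,8}:3  {6,7,8}:3
  |U|=4: {0,2,5,6}:4  {0,2,5,8}:4  {1,3,7,8}:1  {2,4,5,6}:6  {2,5,6,8}:12  {2,5,7,8}:6  {3,5,7,8}:4  {3,6,7,8}:4  {4,5,6,8}:12  {4,6,7,8}:6  {5,6,7,8}:12
  |U|=5: {0,2,4,5,6}:10  {0,2,5,6,8}:20  {0,2,5,7,8}:10  {1,3,5,7,8}:5  {1,3,6,7,8}:5  {2,3,5,7,8}:10  {2,4,5,6,8}:30  {2,5,6,7,8}:30  {3,4,6,7,8}:10  {3,5,6,7,8}:20  {4,5,6,7,8}:30
  |U|=6: {0,2,3,5,7,8}:20  {0,2,4,5,6,8}:60  {0,2,5,6,7,8}:60  {1,2,3,5,7,8}:15  {1,3,4,6,7,8}:15  {1,3,5,6,7,8}:30  {2,3,5,6,7,8}:60  {2,4,5,6,7,8}:90  {3,4,5,6,7,8}:60
  |U|=7: {0,1,2,3,5,7,8}:35  {0,2,3,5,6,7,8}:140  {0,2,4,5,6,7,8}:210  {1,2,3,5,6,7,8}:105  {1,3,4,5,6,7,8}:105  {2,3,4,5,6,7,8}:210
  start at 0(e): 420
  start at 1(c): 560
  start at 4(b): 280
sum over floor = 1260

1260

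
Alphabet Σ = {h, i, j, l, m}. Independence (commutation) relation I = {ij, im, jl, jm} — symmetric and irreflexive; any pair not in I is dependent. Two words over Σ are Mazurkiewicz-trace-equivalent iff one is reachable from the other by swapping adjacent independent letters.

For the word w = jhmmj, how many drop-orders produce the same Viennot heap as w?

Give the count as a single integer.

piece 0:j — minimal
piece 1:h rests on {0:j}
piece 2:m rests on {1:h}
piece 3:m rests on {2:m}
piece 4:j rests on {1:h}
minimal pieces: {0:j}
ways to finish when only these pieces remain (= sum over removing one remaining piece with nothing left below it):
  1 left: {3}→1  {4}→1
  2 left: {2,3}→1  {3,4}→2
  3 left: {2,3,4}→3
  placing 0:j first → 3 extensions

3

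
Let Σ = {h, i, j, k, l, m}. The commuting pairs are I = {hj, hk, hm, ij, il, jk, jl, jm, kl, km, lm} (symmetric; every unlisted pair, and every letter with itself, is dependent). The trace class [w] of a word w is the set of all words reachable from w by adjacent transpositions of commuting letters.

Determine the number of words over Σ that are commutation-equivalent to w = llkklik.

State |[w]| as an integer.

drop 0:l onto floor
drop 1:l onto {0:l}
drop 2:k onto floor
drop 3:k onto {2:k}
drop 4:l onto {1:l}
drop 5:i onto {3:k}
drop 6:k onto {5:i}
ground layer = {0:l, 2:k}
drop-orders for the pieces not yet dropped (sum over which currently-grounded one goes next):
  1 to go: {4} 1  {6} 1
  2 to go: {1,4} 1  {4,6} 2  {5,6} 1
  3 to go: {0,1,4} 1  {1,4,6} 3  {3,5,6} 1  {4,5,6} 3
  4 to go: {0,1,4,6} 4  {1,4,5,6} 6  {2,3,5,6} 1  {3,4,5,6} 4
  5 to go: {0,1,4,5,6} 10  {1,3,4,5,6} 10  {2,3,4,5,6} 5
  if 0:l drops first: 15 orders
  if 2:k drops first: 20 orders
heap linearizations: 35

35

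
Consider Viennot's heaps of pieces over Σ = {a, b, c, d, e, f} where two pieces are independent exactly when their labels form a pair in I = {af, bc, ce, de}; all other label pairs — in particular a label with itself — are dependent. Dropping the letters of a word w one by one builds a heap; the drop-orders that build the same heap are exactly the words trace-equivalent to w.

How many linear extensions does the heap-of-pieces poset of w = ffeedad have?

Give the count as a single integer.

0(f) covers ∅
1(f) covers 0:f
2(e) covers 1:f
3(e) covers 2:e
4(d) covers 1:f
5(a) covers 3:e, 4:d
6(d) covers 5:a
floor of heap: 0:f
completions by unplaced set U, small U first (add the entries for U minus each lowest piece of U):
  |U|=1: {6}:1
  |U|=2: {5,6}:1
  |U|=3: {3,5,6}:1  {4,5,6}:1
  |U|=4: {2,3,5,6}:1  {3,4,5,6}:2
  |U|=5: {2,3,4,5,6}:3
  start at 0(f): 3

3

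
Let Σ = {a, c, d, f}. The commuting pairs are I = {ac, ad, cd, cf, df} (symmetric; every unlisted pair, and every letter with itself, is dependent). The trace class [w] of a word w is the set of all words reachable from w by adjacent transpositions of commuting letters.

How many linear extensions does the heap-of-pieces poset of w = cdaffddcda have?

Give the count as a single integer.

3150

drop 0:c onto floor
drop 1:d onto floor
drop 2:a onto floor
drop 3:f onto {2:a}
drop 4:f onto {3:f}
drop 5:d onto {1:d}
drop 6:d onto {5:d}
drop 7:c onto {0:c}
drop 8:d onto {6:d}
drop 9:a onto {4:f}
ground layer = {0:c, 1:d, 2:a}
drop-orders for the pieces not yet dropped (sum over which currently-grounded one goes next):
  1 to go: {7} 1  {8} 1  {9} 1
  2 to go: {0,7} 1  {4,9} 1  {6,8} 1  {7,8} 2  {7,9} 2  {8,9} 2
  3 to go: {0,7,8} 3  {0,7,9} 3  {3,4,9} 1  {4,7,9} 3  {4,8,9} 3  {5,6,8} 1  {6,7,8} 3  {6,8,9} 3  {7,8,9} 6
  4 to go: {0,4,7,9} 6  {0,6,7,8} 6  {0,7,8,9} 12  {1,5,6,8} 1  {2,3,4,9} 1  {3,4,7,9} 4  {3,4,8,9} 4  {4,6,8,9} 6  {4,7,8,9} 12  {5,6,7,8} 4  {5,6,8,9} 4  {6,7,8,9} 12
  5 to go: {0,3,4,7,9} 10  {0,4,7,8,9} 30  {0,5,6,7,8} 10  {0,6,7,8,9} 30  {1,5,6,7,8} 5  {1,5,6,8,9} 5  {2,3,4,7,9} 5  {2,3,4,8,9} 5  {3,4,6,8,9} 10  {3,4,7,8,9} 20  {4,5,6,8,9} 10  {4,6,7,8,9} 30  {5,6,7,8,9} 20
  6 to go: {0,1,5,6,7,8} 15  {0,2,3,4,7,9} 15  {0,3,4,7,8,9} 60  {0,4,6,7,8,9} 90  {0,5,6,7,8,9} 60  {1,4,5,6,8,9} 15  {1,5,6,7,8,9} 30  {2,3,4,6,8,9} 15  {2,3,4,7,8,9} 30  {3,4,5,6,8,9} 20  {3,4,6,7,8,9} 60  {4,5,6,7,8,9} 60
  7 to go: {0,1,5,6,7,8,9} 105  {0,2,3,4,7,8,9} 105  {0,3,4,6,7,8,9} 210  {0,4,5,6,7,8,9} 210  {1,3,4,5,6,8,9} 35  {1,4,5,6,7,8,9} 105  {2,3,4,5,6,8,9} 35  {2,3,4,6,7,8,9} 105  {3,4,5,6,7,8,9} 140
  8 to go: {0,1,4,5,6,7,8,9} 420  {0,2,3,4,6,7,8,9} 420  {0,3,4,5,6,7,8,9} 560  {1,2,3,4,5,6,8,9} 70  {1,3,4,5,6,7,8,9} 280  {2,3,4,5,6,7,8,9} 280
  if 0:c drops first: 630 orders
  if 1:d drops first: 1260 orders
  if 2:a drops first: 1260 orders
heap linearizations: 3150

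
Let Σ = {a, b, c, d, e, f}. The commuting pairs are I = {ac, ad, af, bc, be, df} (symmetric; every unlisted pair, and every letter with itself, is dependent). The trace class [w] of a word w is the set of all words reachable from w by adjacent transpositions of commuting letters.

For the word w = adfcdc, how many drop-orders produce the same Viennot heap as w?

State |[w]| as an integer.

12

piece 0:a — minimal
piece 1:d — minimal
piece 2:f — minimal
piece 3:c rests on {1:d, 2:f}
piece 4:d rests on {3:c}
piece 5:c rests on {4:d}
minimal pieces: {0:a, 1:d, 2:f}
ways to finish when only these pieces remain (= sum over removing one remaining piece with nothing left below it):
  1 left: {0}→1  {5}→1
  2 left: {0,5}→2  {4,5}→1
  3 left: {0,4,5}→3  {3,4,5}→1
  4 left: {0,3,4,5}→4  {1,3,4,5}→1  {2,3,4,5}→1
  placing 0:a first → 2 extensions
  placing 1:d first → 5 extensions
  placing 2:f first → 5 extensions
total linear extensions = 12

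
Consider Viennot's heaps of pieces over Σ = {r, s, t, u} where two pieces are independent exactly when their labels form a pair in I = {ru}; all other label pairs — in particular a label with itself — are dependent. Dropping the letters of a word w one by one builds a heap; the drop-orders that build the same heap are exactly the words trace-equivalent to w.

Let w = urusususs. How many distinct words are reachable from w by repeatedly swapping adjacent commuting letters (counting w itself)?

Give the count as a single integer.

#0=u has no predecessor
#1=r has no predecessor
#2=u depends on [0:u]
#3=s depends on [1:r, 2:u]
#4=u depends on [3:s]
#5=s depends on [4:u]
#6=u depends on [5:s]
#7=s depends on [6:u]
#8=s depends on [7:s]
sources: [0:u, 1:r]
N(rest) = Σ N(rest − s) over sources s of rest; N(one piece) = 1:
  size 1 → [8]=1
  size 2 → [7,8]=1
  size 3 → [6,7,8]=1
  size 4 → [5,6,7,8]=1
  size 5 → [4,5,6,7,8]=1
  size 6 → [3,4,5,6,7,8]=1
  size 7 → [1,3,4,5,6,7,8]=1  [2,3,4,5,6,7,8]=1
  first=0(u) contributes 2
  first=1(r) contributes 1
|[w]| = 3

3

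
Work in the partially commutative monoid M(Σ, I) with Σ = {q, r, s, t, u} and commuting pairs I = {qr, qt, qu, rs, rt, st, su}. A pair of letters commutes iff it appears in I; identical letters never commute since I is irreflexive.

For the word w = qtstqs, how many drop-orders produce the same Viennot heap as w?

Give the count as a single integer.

#0=q has no predecessor
#1=t has no predecessor
#2=s depends on [0:q]
#3=t depends on [1:t]
#4=q depends on [2:s]
#5=s depends on [4:q]
sources: [0:q, 1:t]
N(rest) = Σ N(rest − s) over sources s of rest; N(one piece) = 1:
  size 1 → [3]=1  [5]=1
  size 2 → [1,3]=1  [3,5]=2  [4,5]=1
  size 3 → [1,3,5]=3  [2,4,5]=1  [3,4,5]=3
  size 4 → [0,2,4,5]=1  [1,3,4,5]=6  [2,3,4,5]=4
  first=0(q) contributes 10
  first=1(t) contributes 5
|[w]| = 15

15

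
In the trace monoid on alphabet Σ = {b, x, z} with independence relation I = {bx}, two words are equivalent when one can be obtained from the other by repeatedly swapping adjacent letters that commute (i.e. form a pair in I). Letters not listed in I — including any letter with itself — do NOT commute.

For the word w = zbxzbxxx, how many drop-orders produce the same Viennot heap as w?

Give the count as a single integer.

piece 0:z — minimal
piece 1:b rests on {0:z}
piece 2:x rests on {0:z}
piece 3:z rests on {1:b, 2:x}
piece 4:b rests on {3:z}
piece 5:x rests on {3:z}
piece 6:x rests on {5:x}
piece 7:x rests on {6:x}
minimal pieces: {0:z}
ways to finish when only these pieces remain (= sum over removing one remaining piece with nothing left below it):
  1 left: {4}→1  {7}→1
  2 left: {4,7}→2  {6,7}→1
  3 left: {4,6,7}→3  {5,6,7}→1
  4 left: {4,5,6,7}→4
  5 left: {3,4,5,6,7}→4
  6 left: {1,3,4,5,6,7}→4  {2,3,4,5,6,7}→4
  placing 0:z first → 8 extensions

8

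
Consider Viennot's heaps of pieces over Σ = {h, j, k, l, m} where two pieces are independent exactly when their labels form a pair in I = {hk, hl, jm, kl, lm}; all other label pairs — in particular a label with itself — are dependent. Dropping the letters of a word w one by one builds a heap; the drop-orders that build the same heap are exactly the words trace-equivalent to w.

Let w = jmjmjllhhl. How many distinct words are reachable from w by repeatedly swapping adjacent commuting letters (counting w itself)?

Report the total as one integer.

155

#0=j has no predecessor
#1=m has no predecessor
#2=j depends on [0:j]
#3=m depends on [1:m]
#4=j depends on [2:j]
#5=l depends on [4:j]
#6=l depends on [5:l]
#7=h depends on [3:m, 4:j]
#8=h depends on [7:h]
#9=l depends on [6:l]
sources: [0:j, 1:m]
N(rest) = Σ N(rest − s) over sources s of rest; N(one piece) = 1:
  size 1 → [8]=1  [9]=1
  size 2 → [6,9]=1  [7,8]=1  [8,9]=2
  size 3 → [3,7,8]=1  [5,6,9]=1  [6,8,9]=3  [7,8,9]=3
  size 4 → [1,3,7,8]=1  [3,7,8,9]=4  [5,6,8,9]=4  [6,7,8,9]=6
  size 5 → [1,3,7,8,9]=5  [3,6,7,8,9]=10  [5,6,7,8,9]=10
  size 6 → [1,3,6,7,8,9]=15  [3,5,6,7,8,9]=20  [4,5,6,7,8,9]=10
  size 7 → [1,3,5,6,7,8,9]=35  [2,4,5,6,7,8,9]=10  [3,4,5,6,7,8,9]=30
  size 8 → [0,2,4,5,6,7,8,9]=10  [1,3,4,5,6,7,8,9]=65  [2,3,4,5,6,7,8,9]=40
  first=0(j) contributes 105
  first=1(m) contributes 50
|[w]| = 155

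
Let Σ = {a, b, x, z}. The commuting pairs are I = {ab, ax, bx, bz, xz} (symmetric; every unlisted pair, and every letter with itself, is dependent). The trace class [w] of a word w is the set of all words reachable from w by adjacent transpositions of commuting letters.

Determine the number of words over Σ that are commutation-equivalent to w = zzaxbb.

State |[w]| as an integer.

60

piece 0:z — minimal
piece 1:z rests on {0:z}
piece 2:a rests on {1:z}
piece 3:x — minimal
piece 4:b — minimal
piece 5:b rests on {4:b}
minimal pieces: {0:z, 3:x, 4:b}
ways to finish when only these pieces remain (= sum over removing one remaining piece with nothing left below it):
  1 left: {2}→1  {3}→1  {5}→1
  2 left: {1,2}→1  {2,3}→2  {2,5}→2  {3,5}→2  {4,5}→1
  3 left: {0,1,2}→1  {1,2,3}→3  {1,2,5}→3  {2,3,5}→6  {2,4,5}→3  {3,4,5}→3
  4 left: {0,1,2,3}→4  {0,1,2,5}→4  {1,2,3,5}→12  {1,2,4,5}→6  {2,3,4,5}→12
  placing 0:z first → 30 extensions
  placing 3:x first → 10 extensions
  placing 4:b first → 20 extensions
total linear extensions = 60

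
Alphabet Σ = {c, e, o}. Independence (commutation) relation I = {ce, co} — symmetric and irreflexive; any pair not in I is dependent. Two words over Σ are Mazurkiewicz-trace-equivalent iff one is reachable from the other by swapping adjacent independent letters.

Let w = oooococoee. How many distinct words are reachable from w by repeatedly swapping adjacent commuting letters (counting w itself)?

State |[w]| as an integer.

0(o) covers ∅
1(o) covers 0:o
2(o) covers 1:o
3(o) covers 2:o
4(c) covers ∅
5(o) covers 3:o
6(c) covers 4:c
7(o) covers 5:o
8(e) covers 7:o
9(e) covers 8:e
floor of heap: 0:o, 4:c
completions by unplaced set U, small U first (add the entries for U minus each lowest piece of U):
  |U|=1: {6}:1  {9}:1
  |U|=2: {4,6}:1  {6,9}:2  {8,9}:1
  |U|=3: {4,6,9}:3  {6,8,9}:3  {7,8,9}:1
  |U|=4: {4,6,8,9}:6  {5,7,8,9}:1  {6,7,8,9}:4
  |U|=5: {3,5,7,8,9}:1  {4,6,7,8,9}:10  {5,6,7,8,9}:5
  |U|=6: {2,3,5,7,8,9}:1  {3,5,6,7,8,9}:6  {4,5,6,7,8,9}:15
  |U|=7: {1,2,3,5,7,8,9}:1  {2,3,5,6,7,8,9}:7  {3,4,5,6,7,8,9}:21
  |U|=8: {0,1,2,3,5,7,8,9}:1  {1,2,3,5,6,7,8,9}:8  {2,3,4,5,6,7,8,9}:28
  start at 0(o): 36
  start at 4(c): 9
sum over floor = 45

45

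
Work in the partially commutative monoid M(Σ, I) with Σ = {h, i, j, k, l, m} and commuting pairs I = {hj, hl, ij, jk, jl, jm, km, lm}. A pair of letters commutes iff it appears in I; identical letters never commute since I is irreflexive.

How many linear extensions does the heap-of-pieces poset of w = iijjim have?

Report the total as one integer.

drop 0:i onto floor
drop 1:i onto {0:i}
drop 2:j onto floor
drop 3:j onto {2:j}
drop 4:i onto {1:i}
drop 5:m onto {4:i}
ground layer = {0:i, 2:j}
drop-orders for the pieces not yet dropped (sum over which currently-grounded one goes next):
  1 to go: {3} 1  {5} 1
  2 to go: {2,3} 1  {3,5} 2  {4,5} 1
  3 to go: {1,4,5} 1  {2,3,5} 3  {3,4,5} 3
  4 to go: {0,1,4,5} 1  {1,3,4,5} 4  {2,3,4,5} 6
  if 0:i drops first: 10 orders
  if 2:j drops first: 5 orders
heap linearizations: 15

15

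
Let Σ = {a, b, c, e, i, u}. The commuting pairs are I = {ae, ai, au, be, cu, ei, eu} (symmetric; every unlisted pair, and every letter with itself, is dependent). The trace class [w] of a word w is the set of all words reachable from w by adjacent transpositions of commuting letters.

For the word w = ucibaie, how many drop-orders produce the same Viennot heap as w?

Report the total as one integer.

drop 0:u onto floor
drop 1:c onto floor
drop 2:i onto {0:u, 1:c}
drop 3:b onto {2:i}
drop 4:a onto {3:b}
drop 5:i onto {3:b}
drop 6:e onto {1:c}
ground layer = {0:u, 1:c}
drop-orders for the pieces not yet dropped (sum over which currently-grounded one goes next):
  1 to go: {4} 1  {5} 1  {6} 1
  2 to go: {4,5} 2  {4,6} 2  {5,6} 2
  3 to go: {3,4,5} 2  {4,5,6} 6
  4 to go: {2,3,4,5} 2  {3,4,5,6} 8
  5 to go: {0,2,3,4,5} 2  {2,3,4,5,6} 10
  if 0:u drops first: 10 orders
  if 1:c drops first: 12 orders
heap linearizations: 22

22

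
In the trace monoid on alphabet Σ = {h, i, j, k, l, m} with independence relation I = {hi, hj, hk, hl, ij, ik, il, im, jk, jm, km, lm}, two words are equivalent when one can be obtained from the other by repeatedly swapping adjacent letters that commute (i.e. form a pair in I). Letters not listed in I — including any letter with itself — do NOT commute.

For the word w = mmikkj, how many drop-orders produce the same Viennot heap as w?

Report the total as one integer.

180

drop 0:m onto floor
drop 1:m onto {0:m}
drop 2:i onto floor
drop 3:k onto floor
drop 4:k onto {3:k}
drop 5:j onto floor
ground layer = {0:m, 2:i, 3:k, 5:j}
drop-orders for the pieces not yet dropped (sum over which currently-grounded one goes next):
  1 to go: {1} 1  {2} 1  {4} 1  {5} 1
  2 to go: {0,1} 1  {1,2} 2  {1,4} 2  {1,5} 2  {2,4} 2  {2,5} 2  {3,4} 1  {4,5} 2
  3 to go: {0,1,2} 3  {0,1,4} 3  {0,1,5} 3  {1,2,4} 6  {1,2,5} 6  {1,3,4} 3  {1,4,5} 6  {2,3,4} 3  {2,4,5} 6  {3,4,5} 3
  4 to go: {0,1,2,4} 12  {0,1,2,5} 12  {0,1,3,4} 6  {0,1,4,5} 12  {1,2,3,4} 12  {1,2,4,5} 24  {1,3,4,5} 12  {2,3,4,5} 12
  if 0:m drops first: 60 orders
  if 2:i drops first: 30 orders
  if 3:k drops first: 60 orders
  if 5:j drops first: 30 orders
heap linearizations: 180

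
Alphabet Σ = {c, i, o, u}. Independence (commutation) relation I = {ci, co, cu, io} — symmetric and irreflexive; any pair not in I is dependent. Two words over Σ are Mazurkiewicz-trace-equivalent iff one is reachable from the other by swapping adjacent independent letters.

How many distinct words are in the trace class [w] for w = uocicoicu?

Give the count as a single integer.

504

#0=u has no predecessor
#1=o depends on [0:u]
#2=c has no predecessor
#3=i depends on [0:u]
#4=c depends on [2:c]
#5=o depends on [1:o]
#6=i depends on [3:i]
#7=c depends on [4:c]
#8=u depends on [5:o, 6:i]
sources: [0:u, 2:c]
N(rest) = Σ N(rest − s) over sources s of rest; N(one piece) = 1:
  size 1 → [7]=1  [8]=1
  size 2 → [4,7]=1  [5,8]=1  [6,8]=1  [7,8]=2
  size 3 → [1,5,8]=1  [2,4,7]=1  [3,6,8]=1  [4,7,8]=3  [5,6,8]=2  [5,7,8]=3  [6,7,8]=3
  size 4 → [1,5,6,8]=3  [1,5,7,8]=4  [2,4,7,8]=4  [3,5,6,8]=3  [3,6,7,8]=4  [4,5,7,8]=6  [4,6,7,8]=6  [5,6,7,8]=8
  size 5 → [1,3,5,6,8]=6  [1,4,5,7,8]=10  [1,5,6,7,8]=15  [2,4,5,7,8]=10  [2,4,6,7,8]=10  [3,4,6,7,8]=10  [3,5,6,7,8]=15  [4,5,6,7,8]=20
  size 6 → [0,1,3,5,6,8]=6  [1,2,4,5,7,8]=20  [1,3,5,6,7,8]=36  [1,4,5,6,7,8]=45  [2,3,4,6,7,8]=20  [2,4,5,6,7,8]=40  [3,4,5,6,7,8]=45
  size 7 → [0,1,3,5,6,7,8]=42  [1,2,4,5,6,7,8]=105  [1,3,4,5,6,7,8]=126  [2,3,4,5,6,7,8]=105
  first=0(u) contributes 336
  first=2(c) contributes 168
|[w]| = 504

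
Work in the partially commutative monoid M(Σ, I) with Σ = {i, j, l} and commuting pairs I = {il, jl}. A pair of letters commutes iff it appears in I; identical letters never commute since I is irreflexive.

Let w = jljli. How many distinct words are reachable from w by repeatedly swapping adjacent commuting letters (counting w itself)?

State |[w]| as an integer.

10

#0=j has no predecessor
#1=l has no predecessor
#2=j depends on [0:j]
#3=l depends on [1:l]
#4=i depends on [2:j]
sources: [0:j, 1:l]
N(rest) = Σ N(rest − s) over sources s of rest; N(one piece) = 1:
  size 1 → [3]=1  [4]=1
  size 2 → [1,3]=1  [2,4]=1  [3,4]=2
  size 3 → [0,2,4]=1  [1,3,4]=3  [2,3,4]=3
  first=0(j) contributes 6
  first=1(l) contributes 4
|[w]| = 10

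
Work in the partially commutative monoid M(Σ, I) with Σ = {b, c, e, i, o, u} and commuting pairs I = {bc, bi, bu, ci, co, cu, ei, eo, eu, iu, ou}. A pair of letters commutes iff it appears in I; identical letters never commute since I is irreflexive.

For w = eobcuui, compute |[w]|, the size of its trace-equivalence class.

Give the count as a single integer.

336

piece 0:e — minimal
piece 1:o — minimal
piece 2:b rests on {0:e, 1:o}
piece 3:c rests on {0:e}
piece 4:u — minimal
piece 5:u rests on {4:u}
piece 6:i rests on {1:o}
minimal pieces: {0:e, 1:o, 4:u}
ways to finish when only these pieces remain (= sum over removing one remaining piece with nothing left below it):
  1 left: {2}→1  {3}→1  {5}→1  {6}→1
  2 left: {2,3}→2  {2,5}→2  {2,6}→2  {3,5}→2  {3,6}→2  {4,5}→1  {5,6}→2
  3 left: {0,2,3}→2  {1,2,6}→2  {2,3,5}→6  {2,3,6}→6  {2,4,5}→3  {2,5,6}→6  {3,4,5}→3  {3,5,6}→6  {4,5,6}→3
  4 left: {0,2,3,5}→8  {0,2,3,6}→8  {1,2,3,6}→8  {1,2,5,6}→8  {2,3,4,5}→12  {2,3,5,6}→24  {2,4,5,6}→12  {3,4,5,6}→12
  5 left: {0,1,2,3,6}→16  {0,2,3,4,5}→20  {0,2,3,5,6}→40  {1,2,3,5,6}→40  {1,2,4,5,6}→20  {2,3,4,5,6}→60
  placing 0:e first → 120 extensions
  placing 1:o first → 120 extensions
  placing 4:u first → 96 extensions
total linear extensions = 336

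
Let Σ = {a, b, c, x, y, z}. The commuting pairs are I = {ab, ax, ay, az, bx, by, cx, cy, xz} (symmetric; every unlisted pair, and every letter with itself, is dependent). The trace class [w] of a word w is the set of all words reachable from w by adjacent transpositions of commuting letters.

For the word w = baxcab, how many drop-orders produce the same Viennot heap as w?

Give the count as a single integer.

drop 0:b onto floor
drop 1:a onto floor
drop 2:x onto floor
drop 3:c onto {0:b, 1:a}
drop 4:a onto {3:c}
drop 5:b onto {3:c}
ground layer = {0:b, 1:a, 2:x}
drop-orders for the pieces not yet dropped (sum over which currently-grounded one goes next):
  1 to go: {2} 1  {4} 1  {5} 1
  2 to go: {2,4} 2  {2,5} 2  {4,5} 2
  3 to go: {2,4,5} 6  {3,4,5} 2
  4 to go: {0,3,4,5} 2  {1,3,4,5} 2  {2,3,4,5} 8
  if 0:b drops first: 10 orders
  if 1:a drops first: 10 orders
  if 2:x drops first: 4 orders
heap linearizations: 24

24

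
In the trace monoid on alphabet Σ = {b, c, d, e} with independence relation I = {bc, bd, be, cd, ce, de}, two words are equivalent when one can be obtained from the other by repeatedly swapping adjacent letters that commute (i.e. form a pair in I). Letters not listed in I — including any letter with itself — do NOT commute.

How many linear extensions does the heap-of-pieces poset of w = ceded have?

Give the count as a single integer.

30

drop 0:c onto floor
drop 1:e onto floor
drop 2:d onto floor
drop 3:e onto {1:e}
drop 4:d onto {2:d}
ground layer = {0:c, 1:e, 2:d}
drop-orders for the pieces not yet dropped (sum over which currently-grounded one goes next):
  1 to go: {0} 1  {3} 1  {4} 1
  2 to go: {0,3} 2  {0,4} 2  {1,3} 1  {2,4} 1  {3,4} 2
  3 to go: {0,1,3} 3  {0,2,4} 3  {0,3,4} 6  {1,3,4} 3  {2,3,4} 3
  if 0:c drops first: 6 orders
  if 1:e drops first: 12 orders
  if 2:d drops first: 12 orders
heap linearizations: 30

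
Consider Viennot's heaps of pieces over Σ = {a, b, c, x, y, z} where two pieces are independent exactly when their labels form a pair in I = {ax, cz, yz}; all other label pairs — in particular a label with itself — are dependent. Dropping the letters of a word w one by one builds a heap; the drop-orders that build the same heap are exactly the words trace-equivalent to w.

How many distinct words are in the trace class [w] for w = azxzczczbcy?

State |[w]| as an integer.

drop 0:a onto floor
drop 1:z onto {0:a}
drop 2:x onto {1:z}
drop 3:z onto {2:x}
drop 4:c onto {2:x}
drop 5:z onto {3:z}
drop 6:c onto {4:c}
drop 7:z onto {5:z}
drop 8:b onto {6:c, 7:z}
drop 9:c onto {8:b}
drop 10:y onto {9:c}
ground layer = {0:a}
drop-orders for the pieces not yet dropped (sum over which currently-grounded one goes next):
  1 to go: {10} 1
  2 to go: {9,10} 1
  3 to go: {8,9,10} 1
  4 to go: {6,8,9,10} 1  {7,8,9,10} 1
  5 to go: {4,6,8,9,10} 1  {5,7,8,9,10} 1  {6,7,8,9,10} 2
  6 to go: {3,5,7,8,9,10} 1  {4,6,7,8,9,10} 3  {5,6,7,8,9,10} 3
  7 to go: {3,5,6,7,8,9,10} 4  {4,5,6,7,8,9,10} 6
  8 to go: {3,4,5,6,7,8,9,10} 10
  9 to go: {2,3,4,5,6,7,8,9,10} 10
  if 0:a drops first: 10 orders

10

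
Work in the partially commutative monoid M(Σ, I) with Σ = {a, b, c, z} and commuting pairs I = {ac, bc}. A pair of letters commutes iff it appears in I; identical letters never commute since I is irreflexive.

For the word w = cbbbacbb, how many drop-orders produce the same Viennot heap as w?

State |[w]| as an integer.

28

0(c) covers ∅
1(b) covers ∅
2(b) covers 1:b
3(b) covers 2:b
4(a) covers 3:b
5(c) covers 0:c
6(b) covers 4:a
7(b) covers 6:b
floor of heap: 0:c, 1:b
completions by unplaced set U, small U first (add the entries for U minus each lowest piece of U):
  |U|=1: {5}:1  {7}:1
  |U|=2: {0,5}:1  {5,7}:2  {6,7}:1
  |U|=3: {0,5,7}:3  {4,6,7}:1  {5,6,7}:3
  |U|=4: {0,5,6,7}:6  {3,4,6,7}:1  {4,5,6,7}:4
  |U|=5: {0,4,5,6,7}:10  {2,3,4,6,7}:1  {3,4,5,6,7}:5
  |U|=6: {0,3,4,5,6,7}:15  {1,2,3,4,6,7}:1  {2,3,4,5,6,7}:6
  start at 0(c): 7
  start at 1(b): 21
sum over floor = 28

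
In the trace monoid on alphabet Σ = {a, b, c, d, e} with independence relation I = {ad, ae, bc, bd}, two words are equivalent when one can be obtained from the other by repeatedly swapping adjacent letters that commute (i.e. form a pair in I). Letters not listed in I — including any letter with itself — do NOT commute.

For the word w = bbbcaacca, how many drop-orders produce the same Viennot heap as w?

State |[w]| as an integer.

piece 0:b — minimal
piece 1:b rests on {0:b}
piece 2:b rests on {1:b}
piece 3:c — minimal
piece 4:a rests on {2:b, 3:c}
piece 5:a rests on {4:a}
piece 6:c rests on {5:a}
piece 7:c rests on {6:c}
piece 8:a rests on {7:c}
minimal pieces: {0:b, 3:c}
ways to finish when only these pieces remain (= sum over removing one remaining piece with nothing left below it):
  1 left: {8}→1
  2 left: {7,8}→1
  3 left: {6,7,8}→1
  4 left: {5,6,7,8}→1
  5 left: {4,5,6,7,8}→1
  6 left: {2,4,5,6,7,8}→1  {3,4,5,6,7,8}→1
  7 left: {1,2,4,5,6,7,8}→1  {2,3,4,5,6,7,8}→2
  placing 0:b first → 3 extensions
  placing 3:c first → 1 extensions
total linear extensions = 4

4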